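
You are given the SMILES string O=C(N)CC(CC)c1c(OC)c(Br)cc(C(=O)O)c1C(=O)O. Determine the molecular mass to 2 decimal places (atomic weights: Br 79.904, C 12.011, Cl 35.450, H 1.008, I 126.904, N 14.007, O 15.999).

First, the molecular formula is C14H16BrNO6 (counting implicit H from valence).
  Br: 1 × 79.904 = 79.904
  C: 14 × 12.011 = 168.154
  H: 16 × 1.008 = 16.128
  N: 1 × 14.007 = 14.007
  O: 6 × 15.999 = 95.994
Sum: 1×79.904 + 14×12.011 + 16×1.008 + 1×14.007 + 6×15.999 = 374.187 → 374.19 g/mol.

374.19 g/mol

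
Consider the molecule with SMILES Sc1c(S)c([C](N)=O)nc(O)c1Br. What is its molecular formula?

C6H5BrN2O2S2

Walk through each heavy atom and fill implicit hydrogens from standard valence (C 4, N 3, O 2, S 2, halogen 1); for lowercase aromatic atoms, an aromatic c carries 1 H when it has two neighbours and 0 H with three, and aromatic n carries 0 H:
  atom 1: S, bond orders sum to 1 (valence 2) → 1 H
  atom 2: aromatic c, 3 neighbours → 0 H
  atom 3: aromatic c, 3 neighbours → 0 H
  atom 4: S, bond orders sum to 1 (valence 2) → 1 H
  atom 5: aromatic c, 3 neighbours → 0 H
  atom 6: C with explicit H count 0
  atom 7: N, bond orders sum to 1 (valence 3) → 2 H
  atom 8: O, bond orders sum to 2 (valence 2) → 0 H
  atom 9: aromatic n, 2 neighbours → 0 H
  atom 10: aromatic c, 3 neighbours → 0 H
  atom 11: O, bond orders sum to 1 (valence 2) → 1 H
  atom 12: aromatic c, 3 neighbours → 0 H
  atom 13: Br (halogen, monovalent) → 0 H
Totals → C:6, H:5, Br:1, N:2, O:2, S:2.
In Hill order: C6H5BrN2O2S2.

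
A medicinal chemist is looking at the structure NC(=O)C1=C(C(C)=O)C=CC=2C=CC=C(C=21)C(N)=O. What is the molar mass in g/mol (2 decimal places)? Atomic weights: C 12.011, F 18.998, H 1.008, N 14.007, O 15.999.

First, the molecular formula is C14H12N2O3 (counting implicit H from valence).
  C: 14 × 12.011 = 168.154
  H: 12 × 1.008 = 12.096
  N: 2 × 14.007 = 28.014
  O: 3 × 15.999 = 47.997
Sum: 14×12.011 + 12×1.008 + 2×14.007 + 3×15.999 = 256.261 → 256.26 g/mol.

256.26 g/mol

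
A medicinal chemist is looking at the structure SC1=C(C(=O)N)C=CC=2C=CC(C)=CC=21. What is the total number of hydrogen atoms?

Walk through each heavy atom and fill implicit hydrogens from standard valence (C 4, N 3, O 2, S 2, halogen 1):
  atom 1: S, bond orders sum to 1 (valence 2) → 1 H
  atom 2: C, bond orders sum to 4 (valence 4) → 0 H
  atom 3: C, bond orders sum to 4 (valence 4) → 0 H
  atom 4: C, bond orders sum to 4 (valence 4) → 0 H
  atom 5: O, bond orders sum to 2 (valence 2) → 0 H
  atom 6: N, bond orders sum to 1 (valence 3) → 2 H
  atom 7: C, bond orders sum to 3 (valence 4) → 1 H
  atom 8: C, bond orders sum to 3 (valence 4) → 1 H
  atom 9: C, bond orders sum to 4 (valence 4) → 0 H
  atom 10: C, bond orders sum to 3 (valence 4) → 1 H
  atom 11: C, bond orders sum to 3 (valence 4) → 1 H
  atom 12: C, bond orders sum to 4 (valence 4) → 0 H
  atom 13: C, bond orders sum to 1 (valence 4) → 3 H
  atom 14: C, bond orders sum to 3 (valence 4) → 1 H
  atom 15: C, bond orders sum to 4 (valence 4) → 0 H
Total hydrogens: 11.

11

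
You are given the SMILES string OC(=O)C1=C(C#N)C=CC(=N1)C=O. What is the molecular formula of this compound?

C8H4N2O3

Walk through each heavy atom and fill implicit hydrogens from standard valence (C 4, N 3, O 2, S 2, halogen 1):
  atom 1: O, bond orders sum to 1 (valence 2) → 1 H
  atom 2: C, bond orders sum to 4 (valence 4) → 0 H
  atom 3: O, bond orders sum to 2 (valence 2) → 0 H
  atom 4: C, bond orders sum to 4 (valence 4) → 0 H
  atom 5: C, bond orders sum to 4 (valence 4) → 0 H
  atom 6: C, bond orders sum to 4 (valence 4) → 0 H
  atom 7: N, bond orders sum to 3 (valence 3) → 0 H
  atom 8: C, bond orders sum to 3 (valence 4) → 1 H
  atom 9: C, bond orders sum to 3 (valence 4) → 1 H
  atom 10: C, bond orders sum to 4 (valence 4) → 0 H
  atom 11: N, bond orders sum to 3 (valence 3) → 0 H
  atom 12: C, bond orders sum to 3 (valence 4) → 1 H
  atom 13: O, bond orders sum to 2 (valence 2) → 0 H
Totals → C:8, H:4, N:2, O:3.
In Hill order: C8H4N2O3.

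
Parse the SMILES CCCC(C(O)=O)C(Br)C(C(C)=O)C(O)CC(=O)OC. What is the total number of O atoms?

Scan the SMILES for O atoms (remember two-letter symbols like Cl and Br are single atoms).
Oxygen count: 6.

6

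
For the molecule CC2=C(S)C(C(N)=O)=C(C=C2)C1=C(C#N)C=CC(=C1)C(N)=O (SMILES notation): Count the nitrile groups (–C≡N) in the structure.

The nitrile motif appears at heavy-atom position 14 in the SMILES.
Other groups present: 2 amide, 1 thiol.
Nitrile count: 1.

1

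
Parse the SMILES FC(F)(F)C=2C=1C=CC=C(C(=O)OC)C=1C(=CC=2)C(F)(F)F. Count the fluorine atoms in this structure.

Scan the SMILES for F atoms (remember two-letter symbols like Cl and Br are single atoms).
Fluorine count: 6.

6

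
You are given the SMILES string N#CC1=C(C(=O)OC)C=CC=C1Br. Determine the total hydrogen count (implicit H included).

6

Walk through each heavy atom and fill implicit hydrogens from standard valence (C 4, N 3, O 2, S 2, halogen 1):
  atom 1: N, bond orders sum to 3 (valence 3) → 0 H
  atom 2: C, bond orders sum to 4 (valence 4) → 0 H
  atom 3: C, bond orders sum to 4 (valence 4) → 0 H
  atom 4: C, bond orders sum to 4 (valence 4) → 0 H
  atom 5: C, bond orders sum to 4 (valence 4) → 0 H
  atom 6: O, bond orders sum to 2 (valence 2) → 0 H
  atom 7: O, bond orders sum to 2 (valence 2) → 0 H
  atom 8: C, bond orders sum to 1 (valence 4) → 3 H
  atom 9: C, bond orders sum to 3 (valence 4) → 1 H
  atom 10: C, bond orders sum to 3 (valence 4) → 1 H
  atom 11: C, bond orders sum to 3 (valence 4) → 1 H
  atom 12: C, bond orders sum to 4 (valence 4) → 0 H
  atom 13: Br (halogen, monovalent) → 0 H
Total hydrogens: 6.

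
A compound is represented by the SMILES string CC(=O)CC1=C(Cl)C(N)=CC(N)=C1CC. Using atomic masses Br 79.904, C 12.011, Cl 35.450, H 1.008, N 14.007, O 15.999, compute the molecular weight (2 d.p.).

226.70 g/mol

First, the molecular formula is C11H15ClN2O (counting implicit H from valence).
  C: 11 × 12.011 = 132.121
  Cl: 1 × 35.450 = 35.450
  H: 15 × 1.008 = 15.120
  N: 2 × 14.007 = 28.014
  O: 1 × 15.999 = 15.999
Sum: 11×12.011 + 1×35.450 + 15×1.008 + 2×14.007 + 1×15.999 = 226.704 → 226.70 g/mol.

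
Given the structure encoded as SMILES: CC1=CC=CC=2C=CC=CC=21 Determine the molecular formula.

Walk through each heavy atom and fill implicit hydrogens from standard valence (C 4, N 3, O 2, S 2, halogen 1):
  atom 1: C, bond orders sum to 1 (valence 4) → 3 H
  atom 2: C, bond orders sum to 4 (valence 4) → 0 H
  atom 3: C, bond orders sum to 3 (valence 4) → 1 H
  atom 4: C, bond orders sum to 3 (valence 4) → 1 H
  atom 5: C, bond orders sum to 3 (valence 4) → 1 H
  atom 6: C, bond orders sum to 4 (valence 4) → 0 H
  atom 7: C, bond orders sum to 3 (valence 4) → 1 H
  atom 8: C, bond orders sum to 3 (valence 4) → 1 H
  atom 9: C, bond orders sum to 3 (valence 4) → 1 H
  atom 10: C, bond orders sum to 3 (valence 4) → 1 H
  atom 11: C, bond orders sum to 4 (valence 4) → 0 H
Totals → C:11, H:10.
In Hill order: C11H10.

C11H10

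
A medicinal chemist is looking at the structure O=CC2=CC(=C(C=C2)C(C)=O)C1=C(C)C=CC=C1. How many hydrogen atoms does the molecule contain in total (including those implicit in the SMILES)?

14

Walk through each heavy atom and fill implicit hydrogens from standard valence (C 4, N 3, O 2, S 2, halogen 1):
  atom 1: O, bond orders sum to 2 (valence 2) → 0 H
  atom 2: C, bond orders sum to 3 (valence 4) → 1 H
  atom 3: C, bond orders sum to 4 (valence 4) → 0 H
  atom 4: C, bond orders sum to 3 (valence 4) → 1 H
  atom 5: C, bond orders sum to 4 (valence 4) → 0 H
  atom 6: C, bond orders sum to 4 (valence 4) → 0 H
  atom 7: C, bond orders sum to 3 (valence 4) → 1 H
  atom 8: C, bond orders sum to 3 (valence 4) → 1 H
  atom 9: C, bond orders sum to 4 (valence 4) → 0 H
  atom 10: C, bond orders sum to 1 (valence 4) → 3 H
  atom 11: O, bond orders sum to 2 (valence 2) → 0 H
  atom 12: C, bond orders sum to 4 (valence 4) → 0 H
  atom 13: C, bond orders sum to 4 (valence 4) → 0 H
  atom 14: C, bond orders sum to 1 (valence 4) → 3 H
  atom 15: C, bond orders sum to 3 (valence 4) → 1 H
  atom 16: C, bond orders sum to 3 (valence 4) → 1 H
  atom 17: C, bond orders sum to 3 (valence 4) → 1 H
  atom 18: C, bond orders sum to 3 (valence 4) → 1 H
Total hydrogens: 14.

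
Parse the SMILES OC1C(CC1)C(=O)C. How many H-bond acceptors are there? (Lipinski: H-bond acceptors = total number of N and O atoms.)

2

N atoms: 0; O atoms: 2.
Lipinski HBA = 0 + 2 = 2.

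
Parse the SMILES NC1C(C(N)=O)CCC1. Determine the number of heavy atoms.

Every atom symbol written in the SMILES (organic subset) is one heavy atom; implicit H are not written.
Heavy atoms by element → C:6, N:2, O:1.
Total: 9.

9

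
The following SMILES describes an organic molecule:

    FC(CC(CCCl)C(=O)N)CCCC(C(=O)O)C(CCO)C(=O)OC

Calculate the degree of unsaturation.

Molecular formula: C16H27ClFNO6.
DoU = (2C + 2 + N − H − X) / 2, where X is the halogen count and O/S are ignored.
    = (2·16 + 2 + 1 − 27 − 2) / 2 = 6 / 2 = 3.

3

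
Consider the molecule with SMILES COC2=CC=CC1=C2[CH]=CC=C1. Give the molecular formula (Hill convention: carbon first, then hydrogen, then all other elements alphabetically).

Walk through each heavy atom and fill implicit hydrogens from standard valence (C 4, N 3, O 2, S 2, halogen 1):
  atom 1: C, bond orders sum to 1 (valence 4) → 3 H
  atom 2: O, bond orders sum to 2 (valence 2) → 0 H
  atom 3: C, bond orders sum to 4 (valence 4) → 0 H
  atom 4: C, bond orders sum to 3 (valence 4) → 1 H
  atom 5: C, bond orders sum to 3 (valence 4) → 1 H
  atom 6: C, bond orders sum to 3 (valence 4) → 1 H
  atom 7: C, bond orders sum to 4 (valence 4) → 0 H
  atom 8: C, bond orders sum to 4 (valence 4) → 0 H
  atom 9: C with explicit H count 1
  atom 10: C, bond orders sum to 3 (valence 4) → 1 H
  atom 11: C, bond orders sum to 3 (valence 4) → 1 H
  atom 12: C, bond orders sum to 3 (valence 4) → 1 H
Totals → C:11, H:10, O:1.
In Hill order: C11H10O.

C11H10O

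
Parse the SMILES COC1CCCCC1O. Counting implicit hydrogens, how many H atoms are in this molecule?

14

Walk through each heavy atom and fill implicit hydrogens from standard valence (C 4, N 3, O 2, S 2, halogen 1):
  atom 1: C, bond orders sum to 1 (valence 4) → 3 H
  atom 2: O, bond orders sum to 2 (valence 2) → 0 H
  atom 3: C, bond orders sum to 3 (valence 4) → 1 H
  atom 4: C, bond orders sum to 2 (valence 4) → 2 H
  atom 5: C, bond orders sum to 2 (valence 4) → 2 H
  atom 6: C, bond orders sum to 2 (valence 4) → 2 H
  atom 7: C, bond orders sum to 2 (valence 4) → 2 H
  atom 8: C, bond orders sum to 3 (valence 4) → 1 H
  atom 9: O, bond orders sum to 1 (valence 2) → 1 H
Total hydrogens: 14.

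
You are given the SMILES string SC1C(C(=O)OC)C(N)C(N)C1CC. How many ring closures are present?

1

In SMILES, each pair of matching ring-closure digits denotes one ring-closing bond; the number of such bonds equals the number of independent rings.
Ring-closure bonds here: 1.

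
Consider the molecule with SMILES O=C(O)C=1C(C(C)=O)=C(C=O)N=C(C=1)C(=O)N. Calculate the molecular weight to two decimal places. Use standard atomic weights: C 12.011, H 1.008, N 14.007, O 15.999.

236.18 g/mol

First, the molecular formula is C10H8N2O5 (counting implicit H from valence).
  C: 10 × 12.011 = 120.110
  H: 8 × 1.008 = 8.064
  N: 2 × 14.007 = 28.014
  O: 5 × 15.999 = 79.995
Sum: 10×12.011 + 8×1.008 + 2×14.007 + 5×15.999 = 236.183 → 236.18 g/mol.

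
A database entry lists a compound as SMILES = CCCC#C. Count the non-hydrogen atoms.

5

Every atom symbol written in the SMILES (organic subset) is one heavy atom; implicit H are not written.
Heavy atoms by element → C:5.
Total: 5.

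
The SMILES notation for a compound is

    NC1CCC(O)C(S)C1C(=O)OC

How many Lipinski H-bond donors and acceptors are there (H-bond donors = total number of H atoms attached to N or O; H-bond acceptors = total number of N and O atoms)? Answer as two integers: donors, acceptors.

3, 4

Donors: find every N or O and count the H atoms it carries.
  atom 1 (N): bond orders sum to 1 → 2 H
  atom 6 (O): bond orders sum to 1 → 1 H
  atom 11 (O): bond orders sum to 2 → 0 H
  atom 12 (O): bond orders sum to 2 → 0 H
Lipinski HBD = 3.
Acceptors: N atoms = 1, O atoms = 3 → HBA = 4.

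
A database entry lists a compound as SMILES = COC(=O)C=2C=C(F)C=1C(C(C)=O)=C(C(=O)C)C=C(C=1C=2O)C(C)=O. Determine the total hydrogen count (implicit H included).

Walk through each heavy atom and fill implicit hydrogens from standard valence (C 4, N 3, O 2, S 2, halogen 1):
  atom 1: C, bond orders sum to 1 (valence 4) → 3 H
  atom 2: O, bond orders sum to 2 (valence 2) → 0 H
  atom 3: C, bond orders sum to 4 (valence 4) → 0 H
  atom 4: O, bond orders sum to 2 (valence 2) → 0 H
  atom 5: C, bond orders sum to 4 (valence 4) → 0 H
  atom 6: C, bond orders sum to 3 (valence 4) → 1 H
  atom 7: C, bond orders sum to 4 (valence 4) → 0 H
  atom 8: F (halogen, monovalent) → 0 H
  atom 9: C, bond orders sum to 4 (valence 4) → 0 H
  atom 10: C, bond orders sum to 4 (valence 4) → 0 H
  atom 11: C, bond orders sum to 4 (valence 4) → 0 H
  atom 12: C, bond orders sum to 1 (valence 4) → 3 H
  atom 13: O, bond orders sum to 2 (valence 2) → 0 H
  atom 14: C, bond orders sum to 4 (valence 4) → 0 H
  atom 15: C, bond orders sum to 4 (valence 4) → 0 H
  atom 16: O, bond orders sum to 2 (valence 2) → 0 H
  atom 17: C, bond orders sum to 1 (valence 4) → 3 H
  atom 18: C, bond orders sum to 3 (valence 4) → 1 H
  atom 19: C, bond orders sum to 4 (valence 4) → 0 H
  atom 20: C, bond orders sum to 4 (valence 4) → 0 H
  atom 21: C, bond orders sum to 4 (valence 4) → 0 H
  atom 22: O, bond orders sum to 1 (valence 2) → 1 H
  atom 23: C, bond orders sum to 4 (valence 4) → 0 H
  atom 24: C, bond orders sum to 1 (valence 4) → 3 H
  atom 25: O, bond orders sum to 2 (valence 2) → 0 H
Total hydrogens: 15.

15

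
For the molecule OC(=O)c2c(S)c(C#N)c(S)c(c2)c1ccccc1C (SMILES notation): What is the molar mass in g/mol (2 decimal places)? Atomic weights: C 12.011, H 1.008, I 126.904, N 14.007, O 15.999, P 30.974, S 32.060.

First, the molecular formula is C15H11NO2S2 (counting implicit H from valence).
  C: 15 × 12.011 = 180.165
  H: 11 × 1.008 = 11.088
  N: 1 × 14.007 = 14.007
  O: 2 × 15.999 = 31.998
  S: 2 × 32.060 = 64.120
Sum: 15×12.011 + 11×1.008 + 1×14.007 + 2×15.999 + 2×32.060 = 301.378 → 301.38 g/mol.

301.38 g/mol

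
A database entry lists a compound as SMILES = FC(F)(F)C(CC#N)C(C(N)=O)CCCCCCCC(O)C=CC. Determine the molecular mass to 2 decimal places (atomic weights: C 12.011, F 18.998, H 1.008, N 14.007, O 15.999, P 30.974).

348.41 g/mol

First, the molecular formula is C17H27F3N2O2 (counting implicit H from valence).
  C: 17 × 12.011 = 204.187
  F: 3 × 18.998 = 56.994
  H: 27 × 1.008 = 27.216
  N: 2 × 14.007 = 28.014
  O: 2 × 15.999 = 31.998
Sum: 17×12.011 + 3×18.998 + 27×1.008 + 2×14.007 + 2×15.999 = 348.409 → 348.41 g/mol.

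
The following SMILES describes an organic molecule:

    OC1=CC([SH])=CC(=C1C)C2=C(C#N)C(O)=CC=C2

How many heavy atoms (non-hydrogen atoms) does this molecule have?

Every atom symbol written in the SMILES (organic subset) is one heavy atom; implicit H are not written.
Heavy atoms by element → C:14, N:1, O:2, S:1.
Total: 18.

18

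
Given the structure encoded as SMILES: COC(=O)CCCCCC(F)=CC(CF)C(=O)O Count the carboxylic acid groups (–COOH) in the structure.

1

The carboxylic acid motif appears at heavy-atom position 16 in the SMILES.
Other groups present: 1 alkene, 1 ester.
Carboxylic acid count: 1.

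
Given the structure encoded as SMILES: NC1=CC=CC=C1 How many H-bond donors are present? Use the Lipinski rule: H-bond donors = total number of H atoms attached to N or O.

2

Donors: find every N or O and count the H atoms it carries.
  atom 1 (N): bond orders sum to 1 → 2 H
Lipinski HBD = 2.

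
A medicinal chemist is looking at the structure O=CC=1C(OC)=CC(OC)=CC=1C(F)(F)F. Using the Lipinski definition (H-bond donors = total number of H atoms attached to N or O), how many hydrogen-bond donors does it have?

0

Donors: find every N or O and count the H atoms it carries.
  atom 1 (O): bond orders sum to 2 → 0 H
  atom 5 (O): bond orders sum to 2 → 0 H
  atom 9 (O): bond orders sum to 2 → 0 H
Lipinski HBD = 0.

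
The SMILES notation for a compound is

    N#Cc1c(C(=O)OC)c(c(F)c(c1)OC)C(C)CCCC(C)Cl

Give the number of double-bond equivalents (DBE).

7

Molecular formula: C17H21ClFNO3.
DoU = (2C + 2 + N − H − X) / 2, where X is the halogen count and O/S are ignored.
    = (2·17 + 2 + 1 − 21 − 2) / 2 = 14 / 2 = 7.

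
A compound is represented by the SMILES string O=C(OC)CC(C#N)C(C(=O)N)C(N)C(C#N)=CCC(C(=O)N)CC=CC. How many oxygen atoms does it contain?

4

Scan the SMILES for O atoms (remember two-letter symbols like Cl and Br are single atoms).
Oxygen count: 4.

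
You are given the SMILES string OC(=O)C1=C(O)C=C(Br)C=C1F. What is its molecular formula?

C7H4BrFO3

Walk through each heavy atom and fill implicit hydrogens from standard valence (C 4, N 3, O 2, S 2, halogen 1):
  atom 1: O, bond orders sum to 1 (valence 2) → 1 H
  atom 2: C, bond orders sum to 4 (valence 4) → 0 H
  atom 3: O, bond orders sum to 2 (valence 2) → 0 H
  atom 4: C, bond orders sum to 4 (valence 4) → 0 H
  atom 5: C, bond orders sum to 4 (valence 4) → 0 H
  atom 6: O, bond orders sum to 1 (valence 2) → 1 H
  atom 7: C, bond orders sum to 3 (valence 4) → 1 H
  atom 8: C, bond orders sum to 4 (valence 4) → 0 H
  atom 9: Br (halogen, monovalent) → 0 H
  atom 10: C, bond orders sum to 3 (valence 4) → 1 H
  atom 11: C, bond orders sum to 4 (valence 4) → 0 H
  atom 12: F (halogen, monovalent) → 0 H
Totals → C:7, H:4, Br:1, F:1, O:3.
In Hill order: C7H4BrFO3.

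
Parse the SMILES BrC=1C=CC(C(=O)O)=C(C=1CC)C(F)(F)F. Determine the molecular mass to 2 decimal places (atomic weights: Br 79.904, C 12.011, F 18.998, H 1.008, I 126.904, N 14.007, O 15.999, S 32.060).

297.07 g/mol

First, the molecular formula is C10H8BrF3O2 (counting implicit H from valence).
  Br: 1 × 79.904 = 79.904
  C: 10 × 12.011 = 120.110
  F: 3 × 18.998 = 56.994
  H: 8 × 1.008 = 8.064
  O: 2 × 15.999 = 31.998
Sum: 1×79.904 + 10×12.011 + 3×18.998 + 8×1.008 + 2×15.999 = 297.070 → 297.07 g/mol.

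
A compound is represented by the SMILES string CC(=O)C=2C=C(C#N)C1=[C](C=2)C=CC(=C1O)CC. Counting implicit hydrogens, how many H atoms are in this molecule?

13

Walk through each heavy atom and fill implicit hydrogens from standard valence (C 4, N 3, O 2, S 2, halogen 1):
  atom 1: C, bond orders sum to 1 (valence 4) → 3 H
  atom 2: C, bond orders sum to 4 (valence 4) → 0 H
  atom 3: O, bond orders sum to 2 (valence 2) → 0 H
  atom 4: C, bond orders sum to 4 (valence 4) → 0 H
  atom 5: C, bond orders sum to 3 (valence 4) → 1 H
  atom 6: C, bond orders sum to 4 (valence 4) → 0 H
  atom 7: C, bond orders sum to 4 (valence 4) → 0 H
  atom 8: N, bond orders sum to 3 (valence 3) → 0 H
  atom 9: C, bond orders sum to 4 (valence 4) → 0 H
  atom 10: C with explicit H count 0
  atom 11: C, bond orders sum to 3 (valence 4) → 1 H
  atom 12: C, bond orders sum to 3 (valence 4) → 1 H
  atom 13: C, bond orders sum to 3 (valence 4) → 1 H
  atom 14: C, bond orders sum to 4 (valence 4) → 0 H
  atom 15: C, bond orders sum to 4 (valence 4) → 0 H
  atom 16: O, bond orders sum to 1 (valence 2) → 1 H
  atom 17: C, bond orders sum to 2 (valence 4) → 2 H
  atom 18: C, bond orders sum to 1 (valence 4) → 3 H
Total hydrogens: 13.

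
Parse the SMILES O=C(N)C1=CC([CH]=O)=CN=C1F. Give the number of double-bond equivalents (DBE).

Degree of unsaturation = (number of rings) + (number of π bonds).
Ring closures in the SMILES: 1.
π bonds: 5 double bonds (each 1 DoU) → 5 DoU from unsaturation.
Total DoU = 1 + 5 = 6.

6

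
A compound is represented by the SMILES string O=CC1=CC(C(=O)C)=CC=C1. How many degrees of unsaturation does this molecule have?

6

Degree of unsaturation = (number of rings) + (number of π bonds).
Ring closures in the SMILES: 1.
π bonds: 5 double bonds (each 1 DoU) → 5 DoU from unsaturation.
Total DoU = 1 + 5 = 6.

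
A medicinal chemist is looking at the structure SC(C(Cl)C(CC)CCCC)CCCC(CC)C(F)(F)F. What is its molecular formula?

C16H30ClF3S

Walk through each heavy atom and fill implicit hydrogens from standard valence (C 4, N 3, O 2, S 2, halogen 1):
  atom 1: S, bond orders sum to 1 (valence 2) → 1 H
  atom 2: C, bond orders sum to 3 (valence 4) → 1 H
  atom 3: C, bond orders sum to 3 (valence 4) → 1 H
  atom 4: Cl (halogen, monovalent) → 0 H
  atom 5: C, bond orders sum to 3 (valence 4) → 1 H
  atom 6: C, bond orders sum to 2 (valence 4) → 2 H
  atom 7: C, bond orders sum to 1 (valence 4) → 3 H
  atom 8: C, bond orders sum to 2 (valence 4) → 2 H
  atom 9: C, bond orders sum to 2 (valence 4) → 2 H
  atom 10: C, bond orders sum to 2 (valence 4) → 2 H
  atom 11: C, bond orders sum to 1 (valence 4) → 3 H
  atom 12: C, bond orders sum to 2 (valence 4) → 2 H
  atom 13: C, bond orders sum to 2 (valence 4) → 2 H
  atom 14: C, bond orders sum to 2 (valence 4) → 2 H
  atom 15: C, bond orders sum to 3 (valence 4) → 1 H
  atom 16: C, bond orders sum to 2 (valence 4) → 2 H
  atom 17: C, bond orders sum to 1 (valence 4) → 3 H
  atom 18: C, bond orders sum to 4 (valence 4) → 0 H
  atom 19: F (halogen, monovalent) → 0 H
  atom 20: F (halogen, monovalent) → 0 H
  atom 21: F (halogen, monovalent) → 0 H
Totals → C:16, H:30, Cl:1, F:3, S:1.
In Hill order: C16H30ClF3S.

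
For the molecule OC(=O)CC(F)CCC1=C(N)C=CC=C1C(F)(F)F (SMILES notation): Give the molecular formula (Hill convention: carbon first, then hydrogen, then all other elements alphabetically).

C12H13F4NO2

Walk through each heavy atom and fill implicit hydrogens from standard valence (C 4, N 3, O 2, S 2, halogen 1):
  atom 1: O, bond orders sum to 1 (valence 2) → 1 H
  atom 2: C, bond orders sum to 4 (valence 4) → 0 H
  atom 3: O, bond orders sum to 2 (valence 2) → 0 H
  atom 4: C, bond orders sum to 2 (valence 4) → 2 H
  atom 5: C, bond orders sum to 3 (valence 4) → 1 H
  atom 6: F (halogen, monovalent) → 0 H
  atom 7: C, bond orders sum to 2 (valence 4) → 2 H
  atom 8: C, bond orders sum to 2 (valence 4) → 2 H
  atom 9: C, bond orders sum to 4 (valence 4) → 0 H
  atom 10: C, bond orders sum to 4 (valence 4) → 0 H
  atom 11: N, bond orders sum to 1 (valence 3) → 2 H
  atom 12: C, bond orders sum to 3 (valence 4) → 1 H
  atom 13: C, bond orders sum to 3 (valence 4) → 1 H
  atom 14: C, bond orders sum to 3 (valence 4) → 1 H
  atom 15: C, bond orders sum to 4 (valence 4) → 0 H
  atom 16: C, bond orders sum to 4 (valence 4) → 0 H
  atom 17: F (halogen, monovalent) → 0 H
  atom 18: F (halogen, monovalent) → 0 H
  atom 19: F (halogen, monovalent) → 0 H
Totals → C:12, H:13, F:4, N:1, O:2.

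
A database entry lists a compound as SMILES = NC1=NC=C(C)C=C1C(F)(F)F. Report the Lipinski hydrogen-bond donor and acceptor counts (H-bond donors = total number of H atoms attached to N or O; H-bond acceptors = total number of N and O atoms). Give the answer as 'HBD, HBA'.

Donors: find every N or O and count the H atoms it carries.
  atom 1 (N): bond orders sum to 1 → 2 H
  atom 3 (N): bond orders sum to 3 → 0 H
Lipinski HBD = 2.
Acceptors: N atoms = 2, O atoms = 0 → HBA = 2.

2, 2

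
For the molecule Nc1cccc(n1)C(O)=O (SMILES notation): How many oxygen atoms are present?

Scan the SMILES for O atoms (remember two-letter symbols like Cl and Br are single atoms).
Oxygen count: 2.

2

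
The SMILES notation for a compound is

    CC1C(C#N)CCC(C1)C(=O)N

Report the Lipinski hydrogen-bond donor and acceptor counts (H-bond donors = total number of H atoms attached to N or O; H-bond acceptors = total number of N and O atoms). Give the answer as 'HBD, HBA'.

2, 3

Donors: find every N or O and count the H atoms it carries.
  atom 5 (N): bond orders sum to 3 → 0 H
  atom 11 (O): bond orders sum to 2 → 0 H
  atom 12 (N): bond orders sum to 1 → 2 H
Lipinski HBD = 2.
Acceptors: N atoms = 2, O atoms = 1 → HBA = 3.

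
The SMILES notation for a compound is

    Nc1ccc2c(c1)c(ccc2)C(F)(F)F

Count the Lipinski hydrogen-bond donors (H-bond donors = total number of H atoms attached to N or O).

2

Donors: find every N or O and count the H atoms it carries.
  atom 1 (N): bond orders sum to 1 → 2 H
Lipinski HBD = 2.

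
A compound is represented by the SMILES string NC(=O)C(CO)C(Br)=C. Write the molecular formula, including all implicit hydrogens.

C5H8BrNO2

Walk through each heavy atom and fill implicit hydrogens from standard valence (C 4, N 3, O 2, S 2, halogen 1):
  atom 1: N, bond orders sum to 1 (valence 3) → 2 H
  atom 2: C, bond orders sum to 4 (valence 4) → 0 H
  atom 3: O, bond orders sum to 2 (valence 2) → 0 H
  atom 4: C, bond orders sum to 3 (valence 4) → 1 H
  atom 5: C, bond orders sum to 2 (valence 4) → 2 H
  atom 6: O, bond orders sum to 1 (valence 2) → 1 H
  atom 7: C, bond orders sum to 4 (valence 4) → 0 H
  atom 8: Br (halogen, monovalent) → 0 H
  atom 9: C, bond orders sum to 2 (valence 4) → 2 H
Totals → C:5, H:8, Br:1, N:1, O:2.
In Hill order: C5H8BrNO2.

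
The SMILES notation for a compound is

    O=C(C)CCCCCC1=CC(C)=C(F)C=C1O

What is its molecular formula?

C14H19FO2

Walk through each heavy atom and fill implicit hydrogens from standard valence (C 4, N 3, O 2, S 2, halogen 1):
  atom 1: O, bond orders sum to 2 (valence 2) → 0 H
  atom 2: C, bond orders sum to 4 (valence 4) → 0 H
  atom 3: C, bond orders sum to 1 (valence 4) → 3 H
  atom 4: C, bond orders sum to 2 (valence 4) → 2 H
  atom 5: C, bond orders sum to 2 (valence 4) → 2 H
  atom 6: C, bond orders sum to 2 (valence 4) → 2 H
  atom 7: C, bond orders sum to 2 (valence 4) → 2 H
  atom 8: C, bond orders sum to 2 (valence 4) → 2 H
  atom 9: C, bond orders sum to 4 (valence 4) → 0 H
  atom 10: C, bond orders sum to 3 (valence 4) → 1 H
  atom 11: C, bond orders sum to 4 (valence 4) → 0 H
  atom 12: C, bond orders sum to 1 (valence 4) → 3 H
  atom 13: C, bond orders sum to 4 (valence 4) → 0 H
  atom 14: F (halogen, monovalent) → 0 H
  atom 15: C, bond orders sum to 3 (valence 4) → 1 H
  atom 16: C, bond orders sum to 4 (valence 4) → 0 H
  atom 17: O, bond orders sum to 1 (valence 2) → 1 H
Totals → C:14, H:19, F:1, O:2.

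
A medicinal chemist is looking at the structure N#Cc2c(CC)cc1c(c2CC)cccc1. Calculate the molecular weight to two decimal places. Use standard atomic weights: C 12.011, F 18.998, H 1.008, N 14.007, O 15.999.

First, the molecular formula is C15H15N (counting implicit H from valence).
  C: 15 × 12.011 = 180.165
  H: 15 × 1.008 = 15.120
  N: 1 × 14.007 = 14.007
Sum: 15×12.011 + 15×1.008 + 1×14.007 = 209.292 → 209.29 g/mol.

209.29 g/mol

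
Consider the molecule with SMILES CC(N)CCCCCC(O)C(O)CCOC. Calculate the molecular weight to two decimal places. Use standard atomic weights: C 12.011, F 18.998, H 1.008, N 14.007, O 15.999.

233.35 g/mol

First, the molecular formula is C12H27NO3 (counting implicit H from valence).
  C: 12 × 12.011 = 144.132
  H: 27 × 1.008 = 27.216
  N: 1 × 14.007 = 14.007
  O: 3 × 15.999 = 47.997
Sum: 12×12.011 + 27×1.008 + 1×14.007 + 3×15.999 = 233.352 → 233.35 g/mol.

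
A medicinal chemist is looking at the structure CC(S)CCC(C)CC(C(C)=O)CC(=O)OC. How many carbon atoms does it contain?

Count every carbon token in the SMILES (each C, including those in ring-closure positions and inside branches).
Carbon count: 13.

13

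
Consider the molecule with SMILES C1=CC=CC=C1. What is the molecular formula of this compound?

C6H6

Walk through each heavy atom and fill implicit hydrogens from standard valence (C 4, N 3, O 2, S 2, halogen 1):
  atom 1: C, bond orders sum to 3 (valence 4) → 1 H
  atom 2: C, bond orders sum to 3 (valence 4) → 1 H
  atom 3: C, bond orders sum to 3 (valence 4) → 1 H
  atom 4: C, bond orders sum to 3 (valence 4) → 1 H
  atom 5: C, bond orders sum to 3 (valence 4) → 1 H
  atom 6: C, bond orders sum to 3 (valence 4) → 1 H
Totals → C:6, H:6.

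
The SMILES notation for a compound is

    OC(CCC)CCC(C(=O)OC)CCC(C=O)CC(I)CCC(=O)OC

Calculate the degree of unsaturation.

Degree of unsaturation = (number of rings) + (number of π bonds).
Ring closures in the SMILES: 0.
π bonds: 3 double bonds (each 1 DoU) → 3 DoU from unsaturation.
Total DoU = 0 + 3 = 3.

3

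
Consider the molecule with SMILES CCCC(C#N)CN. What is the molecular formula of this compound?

C6H12N2

Walk through each heavy atom and fill implicit hydrogens from standard valence (C 4, N 3, O 2, S 2, halogen 1):
  atom 1: C, bond orders sum to 1 (valence 4) → 3 H
  atom 2: C, bond orders sum to 2 (valence 4) → 2 H
  atom 3: C, bond orders sum to 2 (valence 4) → 2 H
  atom 4: C, bond orders sum to 3 (valence 4) → 1 H
  atom 5: C, bond orders sum to 4 (valence 4) → 0 H
  atom 6: N, bond orders sum to 3 (valence 3) → 0 H
  atom 7: C, bond orders sum to 2 (valence 4) → 2 H
  atom 8: N, bond orders sum to 1 (valence 3) → 2 H
Totals → C:6, H:12, N:2.
In Hill order: C6H12N2.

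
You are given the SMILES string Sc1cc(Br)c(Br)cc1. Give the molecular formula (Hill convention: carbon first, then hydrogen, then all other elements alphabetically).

C6H4Br2S

Walk through each heavy atom and fill implicit hydrogens from standard valence (C 4, N 3, O 2, S 2, halogen 1); for lowercase aromatic atoms, an aromatic c carries 1 H when it has two neighbours and 0 H with three, and aromatic n carries 0 H:
  atom 1: S, bond orders sum to 1 (valence 2) → 1 H
  atom 2: aromatic c, 3 neighbours → 0 H
  atom 3: aromatic c, 2 neighbours → 1 H
  atom 4: aromatic c, 3 neighbours → 0 H
  atom 5: Br (halogen, monovalent) → 0 H
  atom 6: aromatic c, 3 neighbours → 0 H
  atom 7: Br (halogen, monovalent) → 0 H
  atom 8: aromatic c, 2 neighbours → 1 H
  atom 9: aromatic c, 2 neighbours → 1 H
Totals → C:6, H:4, Br:2, S:1.
In Hill order: C6H4Br2S.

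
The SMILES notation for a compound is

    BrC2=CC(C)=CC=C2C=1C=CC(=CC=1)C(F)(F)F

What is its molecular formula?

C14H10BrF3

Walk through each heavy atom and fill implicit hydrogens from standard valence (C 4, N 3, O 2, S 2, halogen 1):
  atom 1: Br (halogen, monovalent) → 0 H
  atom 2: C, bond orders sum to 4 (valence 4) → 0 H
  atom 3: C, bond orders sum to 3 (valence 4) → 1 H
  atom 4: C, bond orders sum to 4 (valence 4) → 0 H
  atom 5: C, bond orders sum to 1 (valence 4) → 3 H
  atom 6: C, bond orders sum to 3 (valence 4) → 1 H
  atom 7: C, bond orders sum to 3 (valence 4) → 1 H
  atom 8: C, bond orders sum to 4 (valence 4) → 0 H
  atom 9: C, bond orders sum to 4 (valence 4) → 0 H
  atom 10: C, bond orders sum to 3 (valence 4) → 1 H
  atom 11: C, bond orders sum to 3 (valence 4) → 1 H
  atom 12: C, bond orders sum to 4 (valence 4) → 0 H
  atom 13: C, bond orders sum to 3 (valence 4) → 1 H
  atom 14: C, bond orders sum to 3 (valence 4) → 1 H
  atom 15: C, bond orders sum to 4 (valence 4) → 0 H
  atom 16: F (halogen, monovalent) → 0 H
  atom 17: F (halogen, monovalent) → 0 H
  atom 18: F (halogen, monovalent) → 0 H
Totals → C:14, H:10, Br:1, F:3.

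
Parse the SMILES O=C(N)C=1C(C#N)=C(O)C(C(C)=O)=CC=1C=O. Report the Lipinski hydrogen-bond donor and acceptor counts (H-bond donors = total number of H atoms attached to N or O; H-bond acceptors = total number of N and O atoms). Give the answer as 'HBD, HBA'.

Donors: find every N or O and count the H atoms it carries.
  atom 1 (O): bond orders sum to 2 → 0 H
  atom 3 (N): bond orders sum to 1 → 2 H
  atom 7 (N): bond orders sum to 3 → 0 H
  atom 9 (O): bond orders sum to 1 → 1 H
  atom 13 (O): bond orders sum to 2 → 0 H
  atom 17 (O): bond orders sum to 2 → 0 H
Lipinski HBD = 3.
Acceptors: N atoms = 2, O atoms = 4 → HBA = 6.

3, 6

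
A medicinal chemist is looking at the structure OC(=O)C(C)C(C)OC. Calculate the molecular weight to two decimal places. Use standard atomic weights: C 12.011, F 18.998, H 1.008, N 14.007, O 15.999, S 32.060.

132.16 g/mol

First, the molecular formula is C6H12O3 (counting implicit H from valence).
  C: 6 × 12.011 = 72.066
  H: 12 × 1.008 = 12.096
  O: 3 × 15.999 = 47.997
Sum: 6×12.011 + 12×1.008 + 3×15.999 = 132.159 → 132.16 g/mol.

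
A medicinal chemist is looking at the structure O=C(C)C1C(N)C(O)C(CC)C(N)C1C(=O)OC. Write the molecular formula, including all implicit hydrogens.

C12H22N2O4

Walk through each heavy atom and fill implicit hydrogens from standard valence (C 4, N 3, O 2, S 2, halogen 1):
  atom 1: O, bond orders sum to 2 (valence 2) → 0 H
  atom 2: C, bond orders sum to 4 (valence 4) → 0 H
  atom 3: C, bond orders sum to 1 (valence 4) → 3 H
  atom 4: C, bond orders sum to 3 (valence 4) → 1 H
  atom 5: C, bond orders sum to 3 (valence 4) → 1 H
  atom 6: N, bond orders sum to 1 (valence 3) → 2 H
  atom 7: C, bond orders sum to 3 (valence 4) → 1 H
  atom 8: O, bond orders sum to 1 (valence 2) → 1 H
  atom 9: C, bond orders sum to 3 (valence 4) → 1 H
  atom 10: C, bond orders sum to 2 (valence 4) → 2 H
  atom 11: C, bond orders sum to 1 (valence 4) → 3 H
  atom 12: C, bond orders sum to 3 (valence 4) → 1 H
  atom 13: N, bond orders sum to 1 (valence 3) → 2 H
  atom 14: C, bond orders sum to 3 (valence 4) → 1 H
  atom 15: C, bond orders sum to 4 (valence 4) → 0 H
  atom 16: O, bond orders sum to 2 (valence 2) → 0 H
  atom 17: O, bond orders sum to 2 (valence 2) → 0 H
  atom 18: C, bond orders sum to 1 (valence 4) → 3 H
Totals → C:12, H:22, N:2, O:4.
In Hill order: C12H22N2O4.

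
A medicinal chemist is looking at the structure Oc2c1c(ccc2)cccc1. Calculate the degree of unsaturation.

Molecular formula: C10H8O.
DoU = (2C + 2 + N − H − X) / 2, where X is the halogen count and O/S are ignored.
    = (2·10 + 2 + 0 − 8 − 0) / 2 = 14 / 2 = 7.

7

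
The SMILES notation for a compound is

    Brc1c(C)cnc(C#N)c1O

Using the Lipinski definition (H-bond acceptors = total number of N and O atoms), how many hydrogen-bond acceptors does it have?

3

N atoms: 2; O atoms: 1.
Lipinski HBA = 2 + 1 = 3.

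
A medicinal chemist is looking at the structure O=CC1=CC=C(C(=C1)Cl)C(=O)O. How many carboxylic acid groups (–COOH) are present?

The carboxylic acid motif appears at heavy-atom position 10 in the SMILES.
Other groups present: 1 aldehyde.
Carboxylic acid count: 1.

1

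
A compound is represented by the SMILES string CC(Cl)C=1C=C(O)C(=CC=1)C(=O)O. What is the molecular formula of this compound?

C9H9ClO3

Walk through each heavy atom and fill implicit hydrogens from standard valence (C 4, N 3, O 2, S 2, halogen 1):
  atom 1: C, bond orders sum to 1 (valence 4) → 3 H
  atom 2: C, bond orders sum to 3 (valence 4) → 1 H
  atom 3: Cl (halogen, monovalent) → 0 H
  atom 4: C, bond orders sum to 4 (valence 4) → 0 H
  atom 5: C, bond orders sum to 3 (valence 4) → 1 H
  atom 6: C, bond orders sum to 4 (valence 4) → 0 H
  atom 7: O, bond orders sum to 1 (valence 2) → 1 H
  atom 8: C, bond orders sum to 4 (valence 4) → 0 H
  atom 9: C, bond orders sum to 3 (valence 4) → 1 H
  atom 10: C, bond orders sum to 3 (valence 4) → 1 H
  atom 11: C, bond orders sum to 4 (valence 4) → 0 H
  atom 12: O, bond orders sum to 2 (valence 2) → 0 H
  atom 13: O, bond orders sum to 1 (valence 2) → 1 H
Totals → C:9, H:9, Cl:1, O:3.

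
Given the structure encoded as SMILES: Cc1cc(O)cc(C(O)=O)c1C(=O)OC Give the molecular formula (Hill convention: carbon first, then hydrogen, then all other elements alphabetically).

Walk through each heavy atom and fill implicit hydrogens from standard valence (C 4, N 3, O 2, S 2, halogen 1); for lowercase aromatic atoms, an aromatic c carries 1 H when it has two neighbours and 0 H with three, and aromatic n carries 0 H:
  atom 1: C, bond orders sum to 1 (valence 4) → 3 H
  atom 2: aromatic c, 3 neighbours → 0 H
  atom 3: aromatic c, 2 neighbours → 1 H
  atom 4: aromatic c, 3 neighbours → 0 H
  atom 5: O, bond orders sum to 1 (valence 2) → 1 H
  atom 6: aromatic c, 2 neighbours → 1 H
  atom 7: aromatic c, 3 neighbours → 0 H
  atom 8: C, bond orders sum to 4 (valence 4) → 0 H
  atom 9: O, bond orders sum to 1 (valence 2) → 1 H
  atom 10: O, bond orders sum to 2 (valence 2) → 0 H
  atom 11: aromatic c, 3 neighbours → 0 H
  atom 12: C, bond orders sum to 4 (valence 4) → 0 H
  atom 13: O, bond orders sum to 2 (valence 2) → 0 H
  atom 14: O, bond orders sum to 2 (valence 2) → 0 H
  atom 15: C, bond orders sum to 1 (valence 4) → 3 H
Totals → C:10, H:10, O:5.

C10H10O5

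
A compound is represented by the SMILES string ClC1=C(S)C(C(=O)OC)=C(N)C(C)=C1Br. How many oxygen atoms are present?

2

Scan the SMILES for O atoms (remember two-letter symbols like Cl and Br are single atoms).
Oxygen count: 2.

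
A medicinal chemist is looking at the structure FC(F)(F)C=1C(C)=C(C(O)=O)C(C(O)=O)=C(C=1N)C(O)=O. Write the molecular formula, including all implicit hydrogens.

C11H8F3NO6

Walk through each heavy atom and fill implicit hydrogens from standard valence (C 4, N 3, O 2, S 2, halogen 1):
  atom 1: F (halogen, monovalent) → 0 H
  atom 2: C, bond orders sum to 4 (valence 4) → 0 H
  atom 3: F (halogen, monovalent) → 0 H
  atom 4: F (halogen, monovalent) → 0 H
  atom 5: C, bond orders sum to 4 (valence 4) → 0 H
  atom 6: C, bond orders sum to 4 (valence 4) → 0 H
  atom 7: C, bond orders sum to 1 (valence 4) → 3 H
  atom 8: C, bond orders sum to 4 (valence 4) → 0 H
  atom 9: C, bond orders sum to 4 (valence 4) → 0 H
  atom 10: O, bond orders sum to 1 (valence 2) → 1 H
  atom 11: O, bond orders sum to 2 (valence 2) → 0 H
  atom 12: C, bond orders sum to 4 (valence 4) → 0 H
  atom 13: C, bond orders sum to 4 (valence 4) → 0 H
  atom 14: O, bond orders sum to 1 (valence 2) → 1 H
  atom 15: O, bond orders sum to 2 (valence 2) → 0 H
  atom 16: C, bond orders sum to 4 (valence 4) → 0 H
  atom 17: C, bond orders sum to 4 (valence 4) → 0 H
  atom 18: N, bond orders sum to 1 (valence 3) → 2 H
  atom 19: C, bond orders sum to 4 (valence 4) → 0 H
  atom 20: O, bond orders sum to 1 (valence 2) → 1 H
  atom 21: O, bond orders sum to 2 (valence 2) → 0 H
Totals → C:11, H:8, F:3, N:1, O:6.
In Hill order: C11H8F3NO6.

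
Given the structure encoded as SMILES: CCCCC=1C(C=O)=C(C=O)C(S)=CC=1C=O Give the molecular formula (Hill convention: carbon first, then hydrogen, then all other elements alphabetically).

Walk through each heavy atom and fill implicit hydrogens from standard valence (C 4, N 3, O 2, S 2, halogen 1):
  atom 1: C, bond orders sum to 1 (valence 4) → 3 H
  atom 2: C, bond orders sum to 2 (valence 4) → 2 H
  atom 3: C, bond orders sum to 2 (valence 4) → 2 H
  atom 4: C, bond orders sum to 2 (valence 4) → 2 H
  atom 5: C, bond orders sum to 4 (valence 4) → 0 H
  atom 6: C, bond orders sum to 4 (valence 4) → 0 H
  atom 7: C, bond orders sum to 3 (valence 4) → 1 H
  atom 8: O, bond orders sum to 2 (valence 2) → 0 H
  atom 9: C, bond orders sum to 4 (valence 4) → 0 H
  atom 10: C, bond orders sum to 3 (valence 4) → 1 H
  atom 11: O, bond orders sum to 2 (valence 2) → 0 H
  atom 12: C, bond orders sum to 4 (valence 4) → 0 H
  atom 13: S, bond orders sum to 1 (valence 2) → 1 H
  atom 14: C, bond orders sum to 3 (valence 4) → 1 H
  atom 15: C, bond orders sum to 4 (valence 4) → 0 H
  atom 16: C, bond orders sum to 3 (valence 4) → 1 H
  atom 17: O, bond orders sum to 2 (valence 2) → 0 H
Totals → C:13, H:14, O:3, S:1.
In Hill order: C13H14O3S.

C13H14O3S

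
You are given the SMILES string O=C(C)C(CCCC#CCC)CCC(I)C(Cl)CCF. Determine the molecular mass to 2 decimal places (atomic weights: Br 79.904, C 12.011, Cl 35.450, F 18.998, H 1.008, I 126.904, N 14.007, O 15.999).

414.73 g/mol

First, the molecular formula is C16H25ClFIO (counting implicit H from valence).
  C: 16 × 12.011 = 192.176
  Cl: 1 × 35.450 = 35.450
  F: 1 × 18.998 = 18.998
  H: 25 × 1.008 = 25.200
  I: 1 × 126.904 = 126.904
  O: 1 × 15.999 = 15.999
Sum: 16×12.011 + 1×35.450 + 1×18.998 + 25×1.008 + 1×126.904 + 1×15.999 = 414.727 → 414.73 g/mol.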